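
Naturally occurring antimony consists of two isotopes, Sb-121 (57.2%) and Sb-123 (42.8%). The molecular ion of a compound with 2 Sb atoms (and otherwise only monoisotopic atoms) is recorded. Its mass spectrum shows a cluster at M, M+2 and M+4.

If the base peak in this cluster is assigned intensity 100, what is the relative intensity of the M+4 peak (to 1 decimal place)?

Term probabilities: M 0.3272, M+2 0.4896, M+4 0.1832. Base peak = M+2.
P(M+2) = C(2,1) × 0.572^1 × 0.428^1 = 2 × 0.5720 × 0.4280 = 0.489632 (base)
P(M+4) = C(2,2) × 0.572^0 × 0.428^2 = 1 × 1.0000 × 0.183184 = 0.183184
Relative intensity = 0.183184 / 0.489632 × 100 = 37.4

37.4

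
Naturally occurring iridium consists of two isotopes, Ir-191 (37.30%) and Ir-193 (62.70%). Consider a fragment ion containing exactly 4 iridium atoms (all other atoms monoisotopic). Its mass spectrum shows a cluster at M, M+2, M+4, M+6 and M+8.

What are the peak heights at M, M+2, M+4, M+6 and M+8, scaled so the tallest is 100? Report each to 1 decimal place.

Expanding (0.3730 + 0.6270)^4:
P(M) = 0.3730^4 = 0.019357
P(M+2) = 4 × 0.3730^3 × 0.6270^1 = 0.130153
P(M+4) = 6 × 0.3730^2 × 0.6270^2 = 0.328174
P(M+6) = 4 × 0.3730^1 × 0.6270^3 = 0.367766
P(M+8) = 0.6270^4 = 0.154550
The M+6 peak is largest (0.367766); scaling to 100 gives 5.3 : 35.4 : 89.2 : 100.0 : 42.0.

5.3 : 35.4 : 89.2 : 100.0 : 42.0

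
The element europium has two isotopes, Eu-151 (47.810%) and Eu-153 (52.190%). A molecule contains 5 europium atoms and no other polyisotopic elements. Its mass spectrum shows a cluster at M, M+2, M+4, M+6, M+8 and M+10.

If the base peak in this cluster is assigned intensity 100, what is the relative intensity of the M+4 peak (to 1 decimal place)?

91.6

Term probabilities: M 0.0250, M+2 0.1363, M+4 0.2977, M+6 0.3249, M+8 0.1774, M+10 0.0387. Base peak = M+6.
P(M+6) = C(5,3) × 0.47810^2 × 0.52190^3 = 10 × 0.22857961 × 0.14215492 = 0.324937 (base)
P(M+4) = C(5,2) × 0.47810^3 × 0.52190^2 = 10 × 0.10928391 × 0.27237961 = 0.297667
Relative intensity = 0.297667 / 0.324937 × 100 = 91.6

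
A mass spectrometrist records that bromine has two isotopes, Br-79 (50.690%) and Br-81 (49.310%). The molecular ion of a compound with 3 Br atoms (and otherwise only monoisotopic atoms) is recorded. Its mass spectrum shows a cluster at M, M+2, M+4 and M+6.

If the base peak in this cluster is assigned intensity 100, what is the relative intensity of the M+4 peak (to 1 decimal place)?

97.3

Term probabilities: M 0.1302, M+2 0.3801, M+4 0.3698, M+6 0.1199. Base peak = M+2.
P(M+2) = C(3,1) × 0.50690^2 × 0.49310^1 = 3 × 0.25694761 × 0.4931 = 0.380103 (base)
P(M+4) = C(3,2) × 0.50690^1 × 0.49310^2 = 3 × 0.5069 × 0.24314761 = 0.369755
Relative intensity = 0.369755 / 0.380103 × 100 = 97.3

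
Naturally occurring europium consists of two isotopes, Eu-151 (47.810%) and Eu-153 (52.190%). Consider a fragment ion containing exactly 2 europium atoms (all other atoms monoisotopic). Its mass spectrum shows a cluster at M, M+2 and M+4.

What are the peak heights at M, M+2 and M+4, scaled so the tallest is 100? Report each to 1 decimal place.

45.8 : 100.0 : 54.6

Expanding (0.47810 + 0.52190)^2:
P(M) = 0.47810^2 = 0.228580
P(M+2) = 2 × 0.47810^1 × 0.52190^1 = 0.499041
P(M+4) = 0.52190^2 = 0.272380
The M+2 peak is largest (0.499041); scaling to 100 gives 45.8 : 100.0 : 54.6.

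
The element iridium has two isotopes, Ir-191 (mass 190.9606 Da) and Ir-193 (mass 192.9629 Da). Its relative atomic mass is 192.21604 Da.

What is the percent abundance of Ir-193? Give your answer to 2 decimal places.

62.70%

With x = fraction of Ir-191 (so Ir-193 is 1 − x):
190.9606·x + 192.9629·(1 − x) = 192.21604
(190.9606 − 192.9629)·x = 192.21604 − 192.9629
x = -0.74686 / -2.0023 = 0.37300 → 37.30% Ir-191, 62.70% Ir-193.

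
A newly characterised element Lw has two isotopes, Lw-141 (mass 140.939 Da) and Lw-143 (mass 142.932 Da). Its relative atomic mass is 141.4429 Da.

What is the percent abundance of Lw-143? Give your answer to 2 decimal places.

25.28%

Writing the weighted mean with unknown fraction x of Lw-141:
140.939·x + 142.932·(1 − x) = 141.4429
(140.939 − 142.932)·x = 141.4429 − 142.932
x = -1.4891 / -1.993 = 0.74717 → 74.72% Lw-141, 25.28% Lw-143.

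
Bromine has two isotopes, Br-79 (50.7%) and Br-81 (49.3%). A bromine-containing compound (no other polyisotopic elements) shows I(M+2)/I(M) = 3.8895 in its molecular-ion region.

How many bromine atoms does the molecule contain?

4

The M+2/M ratio from n Br atoms is n · q/p = n · 0.493/0.507.
n = 3.8895 × 0.507/0.493 = 4.00 ≈ 4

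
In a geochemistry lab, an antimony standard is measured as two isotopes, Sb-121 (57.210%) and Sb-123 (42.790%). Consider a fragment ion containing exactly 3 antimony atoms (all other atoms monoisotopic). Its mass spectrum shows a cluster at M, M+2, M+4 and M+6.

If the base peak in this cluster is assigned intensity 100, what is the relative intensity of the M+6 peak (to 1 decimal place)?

18.6

(0.57210 + 0.42790)^3 gives M 0.1872, M+2 0.4202, M+4 0.3143, M+6 0.0783; the largest is M+2.
P(M+2) = C(3,1) × 0.57210^2 × 0.42790^1 = 3 × 0.32729841 × 0.4279 = 0.420153 (base)
P(M+6) = C(3,3) × 0.57210^0 × 0.42790^3 = 1 × 1.0000 × 0.07834781 = 0.078348
Relative intensity = 0.078348 / 0.420153 × 100 = 18.6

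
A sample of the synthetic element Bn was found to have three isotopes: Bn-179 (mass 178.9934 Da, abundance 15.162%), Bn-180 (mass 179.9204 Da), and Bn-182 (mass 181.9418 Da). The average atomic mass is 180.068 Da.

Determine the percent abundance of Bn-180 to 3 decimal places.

70.583%

The remaining 84.838% is split between Bn-180 (fraction x) and Bn-182 (fraction 0.84838 − x).
Substituting: 179.9204x + 181.9418(0.84838 − x) = 152.929020692
(179.9204 − 181.9418)x = -1.426763592  ⇒  x = 0.70583, y = 0.14255
Bn-180: 70.583%, Bn-182: 14.255%.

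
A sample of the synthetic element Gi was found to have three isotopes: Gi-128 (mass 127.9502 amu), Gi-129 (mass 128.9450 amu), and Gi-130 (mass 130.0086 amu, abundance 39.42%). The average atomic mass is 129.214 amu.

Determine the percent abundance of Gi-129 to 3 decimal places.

45.474%

Let x and y be the fractions of Gi-128 and Gi-129. Then x + y = 1 − 0.3942 = 0.6058 and 127.9502x + 128.9450y = 129.214 − 0.3942×130.0086 = 77.96460988.
Substituting: 127.9502x + 128.9450(0.6058 − x) = 77.96460988
(127.9502 − 128.9450)x = -0.15027112  ⇒  x = 0.15106, y = 0.45474
Gi-128: 15.106%, Gi-129: 45.474%.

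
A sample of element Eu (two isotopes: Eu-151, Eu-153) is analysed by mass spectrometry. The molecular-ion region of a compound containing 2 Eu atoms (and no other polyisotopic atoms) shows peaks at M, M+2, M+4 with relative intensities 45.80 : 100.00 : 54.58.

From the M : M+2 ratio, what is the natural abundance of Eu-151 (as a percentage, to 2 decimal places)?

Let p = fractional abundance of Eu-151. I(M+2)/I(M) = [C(2,1)·p^1·(1−p)] / p^2 = 2·(1−p)/p = 100.00/45.80 = 2.1834
(1−p)/p = 2.1834/2 = 1.0917  ⇒  p = 1/(1 + 1.0917) = 0.4781
Eu-151: 47.81%, Eu-153: 52.19%.

47.81%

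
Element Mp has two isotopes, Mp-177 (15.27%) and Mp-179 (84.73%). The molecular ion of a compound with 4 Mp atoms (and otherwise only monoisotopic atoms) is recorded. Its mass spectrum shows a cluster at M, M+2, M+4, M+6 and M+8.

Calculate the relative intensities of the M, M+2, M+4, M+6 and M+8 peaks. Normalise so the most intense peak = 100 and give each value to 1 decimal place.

Each Mp atom is independently Mp-177 (p = 0.1527) or Mp-179 (q = 0.8473); the cluster is the binomial expansion (p + q)^4.
P(M) = 0.1527^4 = 0.000544
P(M+2) = 4 × 0.1527^3 × 0.8473^1 = 0.012067
P(M+4) = 6 × 0.1527^2 × 0.8473^2 = 0.100439
P(M+6) = 4 × 0.1527^1 × 0.8473^3 = 0.371544
P(M+8) = 0.8473^4 = 0.515405
The M+8 peak is largest (0.515405); scaling to 100 gives 0.1 : 2.3 : 19.5 : 72.1 : 100.0.

0.1 : 2.3 : 19.5 : 72.1 : 100.0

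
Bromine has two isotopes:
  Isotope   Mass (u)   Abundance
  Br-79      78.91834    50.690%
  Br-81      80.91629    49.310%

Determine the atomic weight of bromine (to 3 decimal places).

Weight each isotope mass by its fractional abundance: 0.50690 × 78.91834 + 0.49310 × 80.91629
= 40.003707 + 39.899823 = 79.903530 u

79.904 u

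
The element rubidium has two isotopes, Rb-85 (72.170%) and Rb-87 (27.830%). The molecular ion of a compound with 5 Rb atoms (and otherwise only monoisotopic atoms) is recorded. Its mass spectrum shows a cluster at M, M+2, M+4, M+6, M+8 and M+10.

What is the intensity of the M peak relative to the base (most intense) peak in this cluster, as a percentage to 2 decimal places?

51.86%

Term probabilities: M 0.1958, M+2 0.3775, M+4 0.2911, M+6 0.1123, M+8 0.0216, M+10 0.0017. Base peak = M+2.
P(M+2) = C(5,1) × 0.72170^4 × 0.27830^1 = 5 × 0.27128565 × 0.2783 = 0.377494 (base)
P(M) = C(5,0) × 0.72170^5 × 0.27830^0 = 1 × 0.19578685 × 1.0000 = 0.195787
Relative intensity = 0.195787 / 0.377494 × 100 = 51.86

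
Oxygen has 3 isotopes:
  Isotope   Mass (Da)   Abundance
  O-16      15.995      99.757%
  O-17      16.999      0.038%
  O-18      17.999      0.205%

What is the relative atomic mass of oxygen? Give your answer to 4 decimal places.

Average mass = Σ (abundance × isotope mass) = 0.99757 × 15.995 + 0.00038 × 16.999 + 0.00205 × 17.999
= 15.95613 + 0.00646 + 0.03690 = 15.99949 Da

15.9995 Da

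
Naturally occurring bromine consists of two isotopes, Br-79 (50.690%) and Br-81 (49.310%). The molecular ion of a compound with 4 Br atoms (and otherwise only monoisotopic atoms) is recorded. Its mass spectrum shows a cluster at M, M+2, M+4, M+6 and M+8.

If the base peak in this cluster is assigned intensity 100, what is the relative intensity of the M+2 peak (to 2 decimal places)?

Binomial terms of (0.50690 + 0.49310)^4: M 0.0660, M+2 0.2569, M+4 0.3749, M+6 0.2431, M+8 0.0591 → M+4 is the base peak.
P(M+4) = C(4,2) × 0.50690^2 × 0.49310^2 = 6 × 0.25694761 × 0.24314761 = 0.374857 (base)
P(M+2) = C(4,1) × 0.50690^3 × 0.49310^1 = 4 × 0.13024674 × 0.4931 = 0.256899
Relative intensity = 0.256899 / 0.374857 × 100 = 68.53

68.53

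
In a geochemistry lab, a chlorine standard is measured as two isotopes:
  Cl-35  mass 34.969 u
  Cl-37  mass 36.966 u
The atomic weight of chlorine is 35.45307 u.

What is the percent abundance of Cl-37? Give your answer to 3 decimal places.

24.240%

With x = fraction of Cl-35 (so Cl-37 is 1 − x):
34.969·x + 36.966·(1 − x) = 35.45307
(34.969 − 36.966)·x = 35.45307 − 36.966
x = -1.51293 / -1.997 = 0.75760 → 75.760% Cl-35, 24.240% Cl-37.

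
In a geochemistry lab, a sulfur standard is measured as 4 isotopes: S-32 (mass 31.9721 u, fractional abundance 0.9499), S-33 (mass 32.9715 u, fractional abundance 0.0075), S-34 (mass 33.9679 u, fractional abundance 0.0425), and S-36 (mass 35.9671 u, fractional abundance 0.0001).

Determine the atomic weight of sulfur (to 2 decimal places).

Weight each isotope mass by its fractional abundance: 0.9499 × 31.9721 + 0.0075 × 32.9715 + 0.0425 × 33.9679 + 0.0001 × 35.9671
= 30.37030 + 0.24729 + 1.44364 + 0.00360 = 32.06483 u

32.06 u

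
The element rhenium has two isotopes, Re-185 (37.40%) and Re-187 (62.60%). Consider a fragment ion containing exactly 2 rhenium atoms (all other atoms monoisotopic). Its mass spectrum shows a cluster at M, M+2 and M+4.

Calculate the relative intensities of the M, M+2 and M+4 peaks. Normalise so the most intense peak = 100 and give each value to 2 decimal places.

29.87 : 100.00 : 83.69

Expanding (0.3740 + 0.6260)^2:
P(M) = 0.3740^2 = 0.139876
P(M+2) = 2 × 0.3740^1 × 0.6260^1 = 0.468248
P(M+4) = 0.6260^2 = 0.391876
The M+2 peak is largest (0.468248); scaling to 100 gives 29.87 : 100.00 : 83.69.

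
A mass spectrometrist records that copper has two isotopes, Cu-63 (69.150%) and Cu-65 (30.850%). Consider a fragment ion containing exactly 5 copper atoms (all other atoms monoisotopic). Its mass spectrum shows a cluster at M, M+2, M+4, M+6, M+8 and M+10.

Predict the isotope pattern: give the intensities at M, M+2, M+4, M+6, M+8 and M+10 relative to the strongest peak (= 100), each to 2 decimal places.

Each Cu atom is independently Cu-63 (p = 0.69150) or Cu-65 (q = 0.30850); the cluster is the binomial expansion (p + q)^5.
P(M) = 0.69150^5 = 0.158111
P(M+2) = 5 × 0.69150^4 × 0.30850^1 = 0.352691
P(M+4) = 10 × 0.69150^3 × 0.30850^2 = 0.314693
P(M+6) = 10 × 0.69150^2 × 0.30850^3 = 0.140394
P(M+8) = 5 × 0.69150^1 × 0.30850^4 = 0.031317
P(M+10) = 0.30850^5 = 0.002794
The M+2 peak is largest (0.352691); scaling to 100 gives 44.83 : 100.00 : 89.23 : 39.81 : 8.88 : 0.79.

44.83 : 100.00 : 89.23 : 39.81 : 8.88 : 0.79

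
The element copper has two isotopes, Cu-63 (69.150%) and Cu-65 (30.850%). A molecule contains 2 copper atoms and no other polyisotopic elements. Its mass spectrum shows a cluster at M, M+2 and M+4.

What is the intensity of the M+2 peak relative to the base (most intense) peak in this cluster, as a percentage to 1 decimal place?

89.2%

(0.69150 + 0.30850)^2 gives M 0.4782, M+2 0.4267, M+4 0.0952; the largest is M.
P(M) = C(2,0) × 0.69150^2 × 0.30850^0 = 1 × 0.47817225 × 1.0000 = 0.478172 (base)
P(M+2) = C(2,1) × 0.69150^1 × 0.30850^1 = 2 × 0.6915 × 0.3085 = 0.426656
Relative intensity = 0.426656 / 0.478172 × 100 = 89.2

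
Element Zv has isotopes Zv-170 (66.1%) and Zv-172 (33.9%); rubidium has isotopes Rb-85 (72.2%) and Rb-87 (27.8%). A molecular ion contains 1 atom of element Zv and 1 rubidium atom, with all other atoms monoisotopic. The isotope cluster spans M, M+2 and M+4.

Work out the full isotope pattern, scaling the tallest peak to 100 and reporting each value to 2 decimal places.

100.00 : 89.79 : 19.75

Element Zv pattern (n=1): 0.6610 : 0.3390
Rubidium pattern (n=1): 0.7220 : 0.2780
Convolve the two distributions (both contribute in 2-u steps):
  M: 0.6610×0.7220 = 0.477242
  M+2: 0.6610×0.2780 + 0.3390×0.7220 = 0.428516
  M+4: 0.3390×0.2780 = 0.094242
Scale to base peak (0.477242) = 100: 100.00 : 89.79 : 19.75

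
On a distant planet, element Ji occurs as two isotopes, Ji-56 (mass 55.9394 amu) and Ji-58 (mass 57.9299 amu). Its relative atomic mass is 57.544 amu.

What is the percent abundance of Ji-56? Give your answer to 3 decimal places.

Writing the weighted mean with unknown fraction x of Ji-56:
55.9394·x + 57.9299·(1 − x) = 57.544
(55.9394 − 57.9299)·x = 57.544 − 57.9299
x = -0.3859 / -1.9905 = 0.19387 → 19.387% Ji-56, 80.613% Ji-58.

19.387%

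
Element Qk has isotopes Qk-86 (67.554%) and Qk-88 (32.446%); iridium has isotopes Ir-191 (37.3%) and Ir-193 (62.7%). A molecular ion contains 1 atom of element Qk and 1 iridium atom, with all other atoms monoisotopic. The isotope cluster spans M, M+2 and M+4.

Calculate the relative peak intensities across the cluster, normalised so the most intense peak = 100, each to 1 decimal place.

Element Qk pattern (n=1): 0.67554 : 0.32446
Iridium pattern (n=1): 0.3730 : 0.6270
Convolve the two distributions (both contribute in 2-u steps):
  M: 0.67554×0.3730 = 0.251976
  M+2: 0.67554×0.6270 + 0.32446×0.3730 = 0.544587
  M+4: 0.32446×0.6270 = 0.203436
Scale to base peak (0.544587) = 100: 46.3 : 100.0 : 37.4

46.3 : 100.0 : 37.4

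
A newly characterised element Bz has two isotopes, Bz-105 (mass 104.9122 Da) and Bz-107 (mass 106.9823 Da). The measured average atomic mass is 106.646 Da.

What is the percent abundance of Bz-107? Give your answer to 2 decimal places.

83.75%

With x = fraction of Bz-105 (so Bz-107 is 1 − x):
104.9122·x + 106.9823·(1 − x) = 106.646
(104.9122 − 106.9823)·x = 106.646 − 106.9823
x = -0.3363 / -2.0701 = 0.16246 → 16.25% Bz-105, 83.75% Bz-107.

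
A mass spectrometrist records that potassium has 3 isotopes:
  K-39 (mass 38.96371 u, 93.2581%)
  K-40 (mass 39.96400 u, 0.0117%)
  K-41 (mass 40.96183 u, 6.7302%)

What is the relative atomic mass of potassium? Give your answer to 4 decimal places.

Ar = Σ fᵢ·mᵢ = 0.932581 × 38.96371 + 0.000117 × 39.96400 + 0.067302 × 40.96183
= 36.336816 + 0.004676 + 2.756813 = 39.098305 u

39.0983 u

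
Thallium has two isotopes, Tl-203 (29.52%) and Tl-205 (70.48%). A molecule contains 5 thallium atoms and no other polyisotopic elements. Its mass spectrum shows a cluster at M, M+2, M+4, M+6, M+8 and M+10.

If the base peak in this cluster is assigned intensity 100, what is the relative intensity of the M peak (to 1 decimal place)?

(0.2952 + 0.7048)^5 gives M 0.0022, M+2 0.0268, M+4 0.1278, M+6 0.3051, M+8 0.3642, M+10 0.1739; the largest is M+8.
P(M+8) = C(5,4) × 0.2952^1 × 0.7048^4 = 5 × 0.2952 × 0.24675365 = 0.364208 (base)
P(M) = C(5,0) × 0.2952^5 × 0.7048^0 = 1 × 0.00224172 × 1.0000 = 0.002242
Relative intensity = 0.002242 / 0.364208 × 100 = 0.6

0.6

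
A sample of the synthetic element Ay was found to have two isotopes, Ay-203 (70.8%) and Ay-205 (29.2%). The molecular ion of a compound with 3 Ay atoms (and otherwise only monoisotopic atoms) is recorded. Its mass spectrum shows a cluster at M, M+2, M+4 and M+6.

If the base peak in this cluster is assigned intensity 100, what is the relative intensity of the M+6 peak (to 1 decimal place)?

5.7

(0.708 + 0.292)^3 gives M 0.3549, M+2 0.4391, M+4 0.1811, M+6 0.0249; the largest is M+2.
P(M+2) = C(3,1) × 0.708^2 × 0.292^1 = 3 × 0.501264 × 0.2920 = 0.439107 (base)
P(M+6) = C(3,3) × 0.708^0 × 0.292^3 = 1 × 1.0000 × 0.02489709 = 0.024897
Relative intensity = 0.024897 / 0.439107 × 100 = 5.7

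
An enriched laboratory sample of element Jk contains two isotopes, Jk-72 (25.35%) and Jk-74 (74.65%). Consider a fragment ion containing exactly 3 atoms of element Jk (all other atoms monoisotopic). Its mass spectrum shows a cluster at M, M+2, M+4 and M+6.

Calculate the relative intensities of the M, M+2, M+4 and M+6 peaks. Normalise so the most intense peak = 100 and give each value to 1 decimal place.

The 3 Jk atoms are independent, so intensities follow the terms of (0.2535 + 0.7465)^3.
P(M) = 0.2535^3 = 0.016290
P(M+2) = 3 × 0.2535^2 × 0.7465^1 = 0.143915
P(M+4) = 3 × 0.2535^1 × 0.7465^2 = 0.423798
P(M+6) = 0.7465^3 = 0.415996
The M+4 peak is largest (0.423798); scaling to 100 gives 3.8 : 34.0 : 100.0 : 98.2.

3.8 : 34.0 : 100.0 : 98.2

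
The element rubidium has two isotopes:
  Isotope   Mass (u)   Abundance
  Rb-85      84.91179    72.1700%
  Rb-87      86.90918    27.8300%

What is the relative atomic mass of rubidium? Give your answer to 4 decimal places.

The abundance-weighted mean is 0.721700 × 84.91179 + 0.278300 × 86.90918
= 61.280839 + 24.186825 = 85.467664 u

85.4677 u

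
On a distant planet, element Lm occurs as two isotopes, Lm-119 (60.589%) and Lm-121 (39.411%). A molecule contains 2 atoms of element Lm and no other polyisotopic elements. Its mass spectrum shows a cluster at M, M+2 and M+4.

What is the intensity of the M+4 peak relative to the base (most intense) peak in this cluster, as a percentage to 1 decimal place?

32.5%

Term probabilities: M 0.3671, M+2 0.4776, M+4 0.1553. Base peak = M+2.
P(M+2) = C(2,1) × 0.60589^1 × 0.39411^1 = 2 × 0.60589 × 0.39411 = 0.477575 (base)
P(M+4) = C(2,2) × 0.60589^0 × 0.39411^2 = 1 × 1.0000 × 0.15532269 = 0.155323
Relative intensity = 0.155323 / 0.477575 × 100 = 32.5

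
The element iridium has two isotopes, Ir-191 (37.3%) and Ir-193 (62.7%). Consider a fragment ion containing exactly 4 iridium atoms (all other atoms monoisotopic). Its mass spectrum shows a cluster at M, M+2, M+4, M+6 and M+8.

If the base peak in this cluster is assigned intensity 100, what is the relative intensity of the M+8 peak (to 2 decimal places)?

42.02

Binomial terms of (0.373 + 0.627)^4: M 0.0194, M+2 0.1302, M+4 0.3282, M+6 0.3678, M+8 0.1546 → M+6 is the base peak.
P(M+6) = C(4,3) × 0.373^1 × 0.627^3 = 4 × 0.3730 × 0.24649188 = 0.367766 (base)
P(M+8) = C(4,4) × 0.373^0 × 0.627^4 = 1 × 1.0000 × 0.15455041 = 0.154550
Relative intensity = 0.154550 / 0.367766 × 100 = 42.02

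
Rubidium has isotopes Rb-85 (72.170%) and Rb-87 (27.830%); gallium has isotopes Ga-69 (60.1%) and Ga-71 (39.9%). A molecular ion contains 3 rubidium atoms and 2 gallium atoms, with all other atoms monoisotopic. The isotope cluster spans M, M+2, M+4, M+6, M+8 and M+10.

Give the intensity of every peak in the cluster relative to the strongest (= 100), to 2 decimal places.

Rubidium pattern (n=3): 0.37589809 : 0.43485841 : 0.16768892 : 0.02155458
Gallium pattern (n=2): 0.361201 : 0.479598 : 0.159201
Convolve the two distributions (both contribute in 2-u steps):
  M: 0.37589809×0.361201 = 0.135775
  M+2: 0.37589809×0.479598 + 0.43485841×0.361201 = 0.337351
  M+4: 0.37589809×0.159201 + 0.43485841×0.479598 + 0.16768892×0.361201 = 0.328970
  M+6: 0.43485841×0.159201 + 0.16768892×0.479598 + 0.02155458×0.361201 = 0.157439
  M+8: 0.16768892×0.159201 + 0.02155458×0.479598 = 0.037034
  M+10: 0.02155458×0.159201 = 0.003432
Scale to base peak (0.337351) = 100: 40.25 : 100.00 : 97.52 : 46.67 : 10.98 : 1.02

40.25 : 100.00 : 97.52 : 46.67 : 10.98 : 1.02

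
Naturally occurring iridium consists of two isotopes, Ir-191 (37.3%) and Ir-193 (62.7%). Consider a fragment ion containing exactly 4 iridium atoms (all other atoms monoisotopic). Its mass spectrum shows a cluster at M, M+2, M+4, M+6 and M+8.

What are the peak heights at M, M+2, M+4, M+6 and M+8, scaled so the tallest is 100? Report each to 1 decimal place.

The 4 Ir atoms are independent, so intensities follow the terms of (0.373 + 0.627)^4.
P(M) = 0.373^4 = 0.019357
P(M+2) = 4 × 0.373^3 × 0.627^1 = 0.130153
P(M+4) = 6 × 0.373^2 × 0.627^2 = 0.328174
P(M+6) = 4 × 0.373^1 × 0.627^3 = 0.367766
P(M+8) = 0.627^4 = 0.154550
The M+6 peak is largest (0.367766); scaling to 100 gives 5.3 : 35.4 : 89.2 : 100.0 : 42.0.

5.3 : 35.4 : 89.2 : 100.0 : 42.0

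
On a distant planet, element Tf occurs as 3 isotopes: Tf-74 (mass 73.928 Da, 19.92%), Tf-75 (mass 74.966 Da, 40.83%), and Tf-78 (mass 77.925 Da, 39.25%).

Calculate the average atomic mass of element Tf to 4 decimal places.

Average mass = Σ (abundance × isotope mass) = 0.1992 × 73.928 + 0.4083 × 74.966 + 0.3925 × 77.925
= 14.72646 + 30.60862 + 30.58556 = 75.92064 Da

75.9206 Da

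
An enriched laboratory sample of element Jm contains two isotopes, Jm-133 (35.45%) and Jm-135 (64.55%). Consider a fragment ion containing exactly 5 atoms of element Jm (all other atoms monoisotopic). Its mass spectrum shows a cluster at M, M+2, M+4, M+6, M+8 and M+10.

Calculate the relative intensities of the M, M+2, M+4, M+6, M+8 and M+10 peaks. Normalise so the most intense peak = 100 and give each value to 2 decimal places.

Expanding (0.3545 + 0.6455)^5:
P(M) = 0.3545^5 = 0.005599
P(M+2) = 5 × 0.3545^4 × 0.6455^1 = 0.050972
P(M+4) = 10 × 0.3545^3 × 0.6455^2 = 0.185627
P(M+6) = 10 × 0.3545^2 × 0.6455^3 = 0.338004
P(M+8) = 5 × 0.3545^1 × 0.6455^4 = 0.307731
P(M+10) = 0.6455^5 = 0.112068
The M+6 peak is largest (0.338004); scaling to 100 gives 1.66 : 15.08 : 54.92 : 100.00 : 91.04 : 33.16.

1.66 : 15.08 : 54.92 : 100.00 : 91.04 : 33.16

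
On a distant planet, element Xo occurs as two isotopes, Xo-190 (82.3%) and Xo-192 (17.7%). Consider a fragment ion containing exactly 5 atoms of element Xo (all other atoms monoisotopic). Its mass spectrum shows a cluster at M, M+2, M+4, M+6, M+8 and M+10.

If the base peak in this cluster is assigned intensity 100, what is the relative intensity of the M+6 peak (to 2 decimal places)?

Binomial terms of (0.823 + 0.177)^5: M 0.3776, M+2 0.4060, M+4 0.1746, M+6 0.0376, M+8 0.0040, M+10 0.0002 → M+2 is the base peak.
P(M+2) = C(5,1) × 0.823^4 × 0.177^1 = 5 × 0.45877457 × 0.1770 = 0.406015 (base)
P(M+6) = C(5,3) × 0.823^2 × 0.177^3 = 10 × 0.677329 × 0.00554523 = 0.037559
Relative intensity = 0.037559 / 0.406015 × 100 = 9.25

9.25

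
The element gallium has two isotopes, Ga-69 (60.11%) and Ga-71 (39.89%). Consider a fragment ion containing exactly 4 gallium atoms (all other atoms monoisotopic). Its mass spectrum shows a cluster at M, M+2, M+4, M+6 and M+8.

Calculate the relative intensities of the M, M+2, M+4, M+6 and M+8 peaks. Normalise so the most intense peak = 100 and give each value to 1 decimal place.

37.7 : 100.0 : 99.5 : 44.0 : 7.3

The 4 Ga atoms are independent, so intensities follow the terms of (0.6011 + 0.3989)^4.
P(M) = 0.6011^4 = 0.130553
P(M+2) = 4 × 0.6011^3 × 0.3989^1 = 0.346549
P(M+4) = 6 × 0.6011^2 × 0.3989^2 = 0.344963
P(M+6) = 4 × 0.6011^1 × 0.3989^3 = 0.152616
P(M+8) = 0.3989^4 = 0.025320
The M+2 peak is largest (0.346549); scaling to 100 gives 37.7 : 100.0 : 99.5 : 44.0 : 7.3.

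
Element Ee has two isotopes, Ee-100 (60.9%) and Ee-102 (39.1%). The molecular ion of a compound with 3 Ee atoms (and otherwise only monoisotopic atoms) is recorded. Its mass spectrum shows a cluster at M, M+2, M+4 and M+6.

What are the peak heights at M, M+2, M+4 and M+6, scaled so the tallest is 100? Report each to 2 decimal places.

Each Ee atom is independently Ee-100 (p = 0.609) or Ee-102 (q = 0.391); the cluster is the binomial expansion (p + q)^3.
P(M) = 0.609^3 = 0.225867
P(M+2) = 3 × 0.609^2 × 0.391^1 = 0.435043
P(M+4) = 3 × 0.609^1 × 0.391^2 = 0.279314
P(M+6) = 0.391^3 = 0.059776
The M+2 peak is largest (0.435043); scaling to 100 gives 51.92 : 100.00 : 64.20 : 13.74.

51.92 : 100.00 : 64.20 : 13.74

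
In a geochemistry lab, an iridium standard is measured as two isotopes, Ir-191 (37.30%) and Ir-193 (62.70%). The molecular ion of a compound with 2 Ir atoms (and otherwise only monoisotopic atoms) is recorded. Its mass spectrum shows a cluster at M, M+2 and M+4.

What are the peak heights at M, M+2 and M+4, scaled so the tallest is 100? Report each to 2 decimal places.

29.74 : 100.00 : 84.05

The 2 Ir atoms are independent, so intensities follow the terms of (0.3730 + 0.6270)^2.
P(M) = 0.3730^2 = 0.139129
P(M+2) = 2 × 0.3730^1 × 0.6270^1 = 0.467742
P(M+4) = 0.6270^2 = 0.393129
The M+2 peak is largest (0.467742); scaling to 100 gives 29.74 : 100.00 : 84.05.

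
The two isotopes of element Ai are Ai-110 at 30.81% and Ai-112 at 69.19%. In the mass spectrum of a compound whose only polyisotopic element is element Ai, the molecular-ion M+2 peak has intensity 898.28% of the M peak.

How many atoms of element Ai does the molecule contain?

With n Ai atoms, P(M+2)/P(M) = C(n,1)·p^(n−1)q / p^n = n·q/p = n · 0.6919/0.3081.
n = 8.9828 × 0.3081/0.6919 = 4.00 ≈ 4

4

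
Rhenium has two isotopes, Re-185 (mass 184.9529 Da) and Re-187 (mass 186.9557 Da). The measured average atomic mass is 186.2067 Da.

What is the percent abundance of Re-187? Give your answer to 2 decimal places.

62.60%

Writing the weighted mean with unknown fraction x of Re-185:
184.9529·x + 186.9557·(1 − x) = 186.2067
(184.9529 − 186.9557)·x = 186.2067 − 186.9557
x = -0.7490 / -2.0028 = 0.37398 → 37.40% Re-185, 62.60% Re-187.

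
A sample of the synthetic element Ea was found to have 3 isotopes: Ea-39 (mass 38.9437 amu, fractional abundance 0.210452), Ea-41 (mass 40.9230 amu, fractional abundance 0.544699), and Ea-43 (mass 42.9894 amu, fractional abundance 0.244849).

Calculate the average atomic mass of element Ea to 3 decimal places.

41.012 amu

The abundance-weighted mean is 0.210452 × 38.9437 + 0.544699 × 40.9230 + 0.244849 × 42.9894
= 8.19578 + 22.29072 + 10.52591 = 41.01241 amu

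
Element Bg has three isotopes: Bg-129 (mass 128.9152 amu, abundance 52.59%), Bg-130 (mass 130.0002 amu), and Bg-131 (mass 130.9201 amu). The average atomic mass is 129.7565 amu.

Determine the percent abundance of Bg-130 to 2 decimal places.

11.87%

The remaining 47.41% is split between Bg-130 (fraction x) and Bg-131 (fraction 0.4741 − x).
Substituting: 130.0002x + 130.9201(0.4741 − x) = 61.95999632
(130.0002 − 130.9201)x = -0.10922309  ⇒  x = 0.11873, y = 0.35537
Bg-130: 11.87%, Bg-131: 35.54%.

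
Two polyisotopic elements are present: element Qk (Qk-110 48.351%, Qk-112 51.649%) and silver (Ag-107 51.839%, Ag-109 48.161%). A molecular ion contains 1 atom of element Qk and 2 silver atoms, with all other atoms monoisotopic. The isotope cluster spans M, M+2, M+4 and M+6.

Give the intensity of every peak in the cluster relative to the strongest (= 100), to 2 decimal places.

Element Qk pattern (n=1): 0.48351 : 0.51649
Silver pattern (n=2): 0.26872819 : 0.49932362 : 0.23194819
Convolve the two distributions (both contribute in 2-u steps):
  M: 0.48351×0.26872819 = 0.129933
  M+2: 0.48351×0.49932362 + 0.51649×0.26872819 = 0.380223
  M+4: 0.48351×0.23194819 + 0.51649×0.49932362 = 0.370045
  M+6: 0.51649×0.23194819 = 0.119799
Scale to base peak (0.380223) = 100: 34.17 : 100.00 : 97.32 : 31.51

34.17 : 100.00 : 97.32 : 31.51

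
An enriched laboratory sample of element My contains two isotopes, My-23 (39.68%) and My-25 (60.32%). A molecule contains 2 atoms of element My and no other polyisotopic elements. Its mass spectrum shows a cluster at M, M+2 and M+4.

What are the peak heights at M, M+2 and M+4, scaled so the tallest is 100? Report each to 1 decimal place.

32.9 : 100.0 : 76.0

Expanding (0.3968 + 0.6032)^2:
P(M) = 0.3968^2 = 0.157450
P(M+2) = 2 × 0.3968^1 × 0.6032^1 = 0.478700
P(M+4) = 0.6032^2 = 0.363850
The M+2 peak is largest (0.478700); scaling to 100 gives 32.9 : 100.0 : 76.0.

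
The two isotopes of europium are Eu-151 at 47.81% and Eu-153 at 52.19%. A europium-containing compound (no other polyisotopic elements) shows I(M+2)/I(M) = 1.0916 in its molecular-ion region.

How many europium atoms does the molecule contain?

1

The M+2/M ratio from n Eu atoms is n · q/p = n · 0.5219/0.4781.
n = 1.0916 × 0.4781/0.5219 = 1.00 ≈ 1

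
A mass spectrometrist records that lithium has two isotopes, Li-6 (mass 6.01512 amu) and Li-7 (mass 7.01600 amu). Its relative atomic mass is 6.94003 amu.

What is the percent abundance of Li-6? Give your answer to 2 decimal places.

Writing the weighted mean with unknown fraction x of Li-6:
6.01512·x + 7.01600·(1 − x) = 6.94003
(6.01512 − 7.01600)·x = 6.94003 − 7.01600
x = -0.07597 / -1.00088 = 0.07590 → 7.59% Li-6, 92.41% Li-7.

7.59%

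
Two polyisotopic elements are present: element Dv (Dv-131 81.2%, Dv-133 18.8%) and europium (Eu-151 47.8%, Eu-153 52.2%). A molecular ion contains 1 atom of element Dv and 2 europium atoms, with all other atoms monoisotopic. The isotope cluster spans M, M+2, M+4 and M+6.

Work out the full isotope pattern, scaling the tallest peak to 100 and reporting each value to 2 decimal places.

Element Dv pattern (n=1): 0.8120 : 0.1880
Europium pattern (n=2): 0.228484 : 0.499032 : 0.272484
Convolve the two distributions (both contribute in 2-u steps):
  M: 0.8120×0.228484 = 0.185529
  M+2: 0.8120×0.499032 + 0.1880×0.228484 = 0.448169
  M+4: 0.8120×0.272484 + 0.1880×0.499032 = 0.315075
  M+6: 0.1880×0.272484 = 0.051227
Scale to base peak (0.448169) = 100: 41.40 : 100.00 : 70.30 : 11.43

41.40 : 100.00 : 70.30 : 11.43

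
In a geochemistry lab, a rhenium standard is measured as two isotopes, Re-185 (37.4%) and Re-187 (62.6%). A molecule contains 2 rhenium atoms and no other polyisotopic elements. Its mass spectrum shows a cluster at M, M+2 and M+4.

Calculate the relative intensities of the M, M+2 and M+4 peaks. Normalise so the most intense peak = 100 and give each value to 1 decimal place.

Expanding (0.374 + 0.626)^2:
P(M) = 0.374^2 = 0.139876
P(M+2) = 2 × 0.374^1 × 0.626^1 = 0.468248
P(M+4) = 0.626^2 = 0.391876
The M+2 peak is largest (0.468248); scaling to 100 gives 29.9 : 100.0 : 83.7.

29.9 : 100.0 : 83.7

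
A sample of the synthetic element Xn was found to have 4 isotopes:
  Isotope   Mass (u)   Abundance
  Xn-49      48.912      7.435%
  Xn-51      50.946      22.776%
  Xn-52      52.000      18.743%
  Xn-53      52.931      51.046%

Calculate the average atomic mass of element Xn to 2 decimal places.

52.01 u

The abundance-weighted mean is 0.07435 × 48.912 + 0.22776 × 50.946 + 0.18743 × 52.000 + 0.51046 × 52.931
= 3.6366 + 11.6035 + 9.7464 + 27.0192 = 52.0057 u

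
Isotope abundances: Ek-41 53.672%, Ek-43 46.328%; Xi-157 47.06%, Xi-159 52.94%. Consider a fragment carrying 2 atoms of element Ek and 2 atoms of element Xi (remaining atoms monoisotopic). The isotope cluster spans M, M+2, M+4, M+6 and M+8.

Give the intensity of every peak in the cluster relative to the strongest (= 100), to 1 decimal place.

Element Ek pattern (n=2): 0.28806836 : 0.49730328 : 0.21462836
Element Xi pattern (n=2): 0.22146436 : 0.49827128 : 0.28026436
Convolve the two distributions (both contribute in 2-u steps):
  M: 0.28806836×0.22146436 = 0.063797
  M+2: 0.28806836×0.49827128 + 0.49730328×0.22146436 = 0.253671
  M+4: 0.28806836×0.28026436 + 0.49730328×0.49827128 + 0.21462836×0.22146436 = 0.376060
  M+6: 0.49730328×0.28026436 + 0.21462836×0.49827128 = 0.246320
  M+8: 0.21462836×0.28026436 = 0.060153
Scale to base peak (0.376060) = 100: 17.0 : 67.5 : 100.0 : 65.5 : 16.0

17.0 : 67.5 : 100.0 : 65.5 : 16.0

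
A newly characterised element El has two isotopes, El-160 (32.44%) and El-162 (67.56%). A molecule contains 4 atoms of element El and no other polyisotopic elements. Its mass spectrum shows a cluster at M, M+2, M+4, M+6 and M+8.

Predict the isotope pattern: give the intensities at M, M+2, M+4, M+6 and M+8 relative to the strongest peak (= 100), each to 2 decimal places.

Each El atom is independently El-160 (p = 0.3244) or El-162 (q = 0.6756); the cluster is the binomial expansion (p + q)^4.
P(M) = 0.3244^4 = 0.011074
P(M+2) = 4 × 0.3244^3 × 0.6756^1 = 0.092255
P(M+4) = 6 × 0.3244^2 × 0.6756^2 = 0.288199
P(M+6) = 4 × 0.3244^1 × 0.6756^3 = 0.400138
P(M+8) = 0.6756^4 = 0.208333
The M+6 peak is largest (0.400138); scaling to 100 gives 2.77 : 23.06 : 72.02 : 100.00 : 52.07.

2.77 : 23.06 : 72.02 : 100.00 : 52.07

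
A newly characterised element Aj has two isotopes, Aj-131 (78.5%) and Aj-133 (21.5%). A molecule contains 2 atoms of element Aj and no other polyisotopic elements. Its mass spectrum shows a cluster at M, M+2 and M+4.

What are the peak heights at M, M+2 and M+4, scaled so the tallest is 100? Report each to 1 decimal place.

Expanding (0.785 + 0.215)^2:
P(M) = 0.785^2 = 0.616225
P(M+2) = 2 × 0.785^1 × 0.215^1 = 0.337550
P(M+4) = 0.215^2 = 0.046225
The M peak is largest (0.616225); scaling to 100 gives 100.0 : 54.8 : 7.5.

100.0 : 54.8 : 7.5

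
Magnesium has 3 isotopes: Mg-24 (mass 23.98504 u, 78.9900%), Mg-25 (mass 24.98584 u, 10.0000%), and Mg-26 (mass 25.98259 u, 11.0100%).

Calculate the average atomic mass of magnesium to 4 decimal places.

The abundance-weighted mean is 0.789900 × 23.98504 + 0.100000 × 24.98584 + 0.110100 × 25.98259
= 18.945783 + 2.498584 + 2.860683 = 24.305050 u

24.3051 u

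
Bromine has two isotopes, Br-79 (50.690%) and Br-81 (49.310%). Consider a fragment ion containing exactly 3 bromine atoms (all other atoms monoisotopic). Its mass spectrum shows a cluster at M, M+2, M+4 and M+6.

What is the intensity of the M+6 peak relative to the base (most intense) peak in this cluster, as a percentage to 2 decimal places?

Term probabilities: M 0.1302, M+2 0.3801, M+4 0.3698, M+6 0.1199. Base peak = M+2.
P(M+2) = C(3,1) × 0.50690^2 × 0.49310^1 = 3 × 0.25694761 × 0.4931 = 0.380103 (base)
P(M+6) = C(3,3) × 0.50690^0 × 0.49310^3 = 1 × 1.0000 × 0.11989609 = 0.119896
Relative intensity = 0.119896 / 0.380103 × 100 = 31.54

31.54%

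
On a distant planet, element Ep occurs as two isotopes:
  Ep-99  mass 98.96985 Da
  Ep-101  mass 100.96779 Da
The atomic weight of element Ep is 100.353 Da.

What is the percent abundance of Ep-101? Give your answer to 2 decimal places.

69.23%

With x = fraction of Ep-99 (so Ep-101 is 1 − x):
98.96985·x + 100.96779·(1 − x) = 100.353
(98.96985 − 100.96779)·x = 100.353 − 100.96779
x = -0.61479 / -1.99794 = 0.30771 → 30.77% Ep-99, 69.23% Ep-101.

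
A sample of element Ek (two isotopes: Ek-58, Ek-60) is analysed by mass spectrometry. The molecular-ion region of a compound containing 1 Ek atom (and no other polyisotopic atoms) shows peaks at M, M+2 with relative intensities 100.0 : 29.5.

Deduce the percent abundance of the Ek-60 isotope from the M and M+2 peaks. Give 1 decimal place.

If p is the fraction of Ek that is Ek-58, then I(M+2)/I(M) = [C(1,1)·p^0·(1−p)] / p^1 = 1·(1−p)/p = 29.5/100.0 = 0.2950
(1−p)/p = 0.2950/1 = 0.2950  ⇒  p = 1/(1 + 0.2950) = 0.7722
Ek-58: 77.2%, Ek-60: 22.8%.

22.8%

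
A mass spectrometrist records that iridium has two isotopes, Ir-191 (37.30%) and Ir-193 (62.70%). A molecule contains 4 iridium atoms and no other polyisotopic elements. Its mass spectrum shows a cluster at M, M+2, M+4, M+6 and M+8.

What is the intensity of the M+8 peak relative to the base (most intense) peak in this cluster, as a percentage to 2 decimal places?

(0.3730 + 0.6270)^4 gives M 0.0194, M+2 0.1302, M+4 0.3282, M+6 0.3678, M+8 0.1546; the largest is M+6.
P(M+6) = C(4,3) × 0.3730^1 × 0.6270^3 = 4 × 0.3730 × 0.24649188 = 0.367766 (base)
P(M+8) = C(4,4) × 0.3730^0 × 0.6270^4 = 1 × 1.0000 × 0.15455041 = 0.154550
Relative intensity = 0.154550 / 0.367766 × 100 = 42.02

42.02%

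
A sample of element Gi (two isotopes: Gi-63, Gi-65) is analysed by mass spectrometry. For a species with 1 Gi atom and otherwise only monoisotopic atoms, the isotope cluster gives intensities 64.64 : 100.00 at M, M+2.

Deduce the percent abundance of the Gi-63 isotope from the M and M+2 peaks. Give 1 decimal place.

If p is the fraction of Gi that is Gi-63, then I(M+2)/I(M) = [C(1,1)·p^0·(1−p)] / p^1 = 1·(1−p)/p = 100.00/64.64 = 1.5470
(1−p)/p = 1.5470/1 = 1.5470  ⇒  p = 1/(1 + 1.5470) = 0.3926
Gi-63: 39.3%, Gi-65: 60.7%.

39.3%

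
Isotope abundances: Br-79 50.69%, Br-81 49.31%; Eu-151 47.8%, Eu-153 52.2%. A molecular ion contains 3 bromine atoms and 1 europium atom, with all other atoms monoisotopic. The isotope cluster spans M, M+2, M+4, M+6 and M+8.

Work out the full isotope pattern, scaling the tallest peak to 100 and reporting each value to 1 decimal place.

16.6 : 66.6 : 100.0 : 66.7 : 16.7

Bromine pattern (n=3): 0.13024674 : 0.3801026 : 0.36975457 : 0.11989609
Europium pattern (n=1): 0.4780 : 0.5220
Convolve the two distributions (both contribute in 2-u steps):
  M: 0.13024674×0.4780 = 0.062258
  M+2: 0.13024674×0.5220 + 0.3801026×0.4780 = 0.249678
  M+4: 0.3801026×0.5220 + 0.36975457×0.4780 = 0.375156
  M+6: 0.36975457×0.5220 + 0.11989609×0.4780 = 0.250322
  M+8: 0.11989609×0.5220 = 0.062586
Scale to base peak (0.375156) = 100: 16.6 : 66.6 : 100.0 : 66.7 : 16.7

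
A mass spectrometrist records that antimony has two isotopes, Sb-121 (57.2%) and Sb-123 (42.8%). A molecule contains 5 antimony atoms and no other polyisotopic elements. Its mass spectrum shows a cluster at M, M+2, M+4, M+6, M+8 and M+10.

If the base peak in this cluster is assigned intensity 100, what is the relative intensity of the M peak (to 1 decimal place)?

17.9

(0.572 + 0.428)^5 gives M 0.0612, M+2 0.2291, M+4 0.3428, M+6 0.2565, M+8 0.0960, M+10 0.0144; the largest is M+4.
P(M+4) = C(5,2) × 0.572^3 × 0.428^2 = 10 × 0.18714925 × 0.183184 = 0.342827 (base)
P(M) = C(5,0) × 0.572^5 × 0.428^0 = 1 × 0.06123224 × 1.0000 = 0.061232
Relative intensity = 0.061232 / 0.342827 × 100 = 17.9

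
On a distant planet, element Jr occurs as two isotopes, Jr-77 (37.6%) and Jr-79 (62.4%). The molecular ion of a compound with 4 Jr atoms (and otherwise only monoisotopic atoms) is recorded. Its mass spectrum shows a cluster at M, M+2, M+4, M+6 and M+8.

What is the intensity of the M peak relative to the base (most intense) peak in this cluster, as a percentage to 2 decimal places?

(0.376 + 0.624)^4 gives M 0.0200, M+2 0.1327, M+4 0.3303, M+6 0.3654, M+8 0.1516; the largest is M+6.
P(M+6) = C(4,3) × 0.376^1 × 0.624^3 = 4 × 0.3760 × 0.24297062 = 0.365428 (base)
P(M) = C(4,0) × 0.376^4 × 0.624^0 = 1 × 0.01998717 × 1.0000 = 0.019987
Relative intensity = 0.019987 / 0.365428 × 100 = 5.47

5.47%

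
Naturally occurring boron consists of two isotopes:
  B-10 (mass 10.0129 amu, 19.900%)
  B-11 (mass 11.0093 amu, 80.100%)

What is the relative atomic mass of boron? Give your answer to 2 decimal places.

10.81 amu

The abundance-weighted mean is 0.19900 × 10.0129 + 0.80100 × 11.0093
= 1.99257 + 8.81845 = 10.81102 amu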